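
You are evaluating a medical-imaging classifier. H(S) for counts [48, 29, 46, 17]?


Probabilities: [48/140, 29/140, 46/140, 17/140] ≈ [0.3429, 0.2071, 0.3286, 0.1214]
H = -((48/140)·log₂(48/140) + (29/140)·log₂(29/140) + (46/140)·log₂(46/140) + (17/140)·log₂(17/140))
  = 1.8969 bits

1.8969 bits


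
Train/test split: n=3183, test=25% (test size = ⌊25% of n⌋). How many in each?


Test = ⌊3183·25/100⌋ = 795
Train = 3183 - 795 = 2388

Train: 2388, Test: 795


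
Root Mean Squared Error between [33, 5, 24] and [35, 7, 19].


MSE = 33/3 = 11
RMSE = √(33/3) = 3.3166

3.3166


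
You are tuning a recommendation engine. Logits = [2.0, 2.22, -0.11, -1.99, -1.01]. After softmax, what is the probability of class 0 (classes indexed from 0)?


Exponentials: e^2.0=7.3891, e^2.22=9.2073, e^-0.11=0.8958, e^-1.99=0.1367, e^-1.01=0.3642
Sum = 17.9931
Softmax = [0.4107, 0.5117, 0.0498, 0.0076, 0.0202]
p[0] = 7.3891/17.9931 = 0.4107

0.4107


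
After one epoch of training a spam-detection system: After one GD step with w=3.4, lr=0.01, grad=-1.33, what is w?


w_new = w - α·∇
= 3.4 - 0.01·-1.33
= 3.4 + 0.0133
= 3.4133

3.4133


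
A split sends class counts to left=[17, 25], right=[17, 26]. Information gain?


Parent = [34, 51], H_parent = 0.971
H_left = 0.9737 (n=42), H_right = 0.9682 (n=43)
H_children = (42/85)·0.9737 + (43/85)·0.9682 = 0.9709
IG = 0.971 - 0.9709 = 0.0001

0.0001


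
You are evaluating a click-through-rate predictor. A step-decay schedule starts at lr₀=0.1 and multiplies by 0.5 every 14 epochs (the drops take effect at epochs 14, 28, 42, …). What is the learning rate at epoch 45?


n_drops = ⌊45/14⌋ = 3
lr = 0.1·0.5^3 = 0.1·0.125 = 0.0125

0.0125


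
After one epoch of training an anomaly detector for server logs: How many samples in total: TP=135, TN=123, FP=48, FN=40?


Total = TP + TN + FP + FN
= 135 + 123 + 48 + 40
= 346
(Predicted positive: 183, predicted negative: 163)

346


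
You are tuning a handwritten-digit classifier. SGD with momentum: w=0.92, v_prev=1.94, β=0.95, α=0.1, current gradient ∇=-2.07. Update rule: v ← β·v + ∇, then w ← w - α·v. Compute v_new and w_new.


v_new = 0.95·1.94 - 2.07 = 1.843 - 2.07 = -0.227
w_new = 0.92 - 0.1·-0.227 = 0.92 + 0.0227 = 0.9427

v_new=-0.227, w_new=0.9427


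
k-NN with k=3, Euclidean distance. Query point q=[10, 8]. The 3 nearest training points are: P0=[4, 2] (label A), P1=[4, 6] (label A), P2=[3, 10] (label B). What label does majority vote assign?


d(q,P0) = 8.4853  (label A)
d(q,P1) = 6.3246  (label A)
d(q,P2) = 7.2801  (label B)
Votes: A=2, B=1
Majority → A

A


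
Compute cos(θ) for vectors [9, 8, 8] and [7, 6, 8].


A·B = 9·7 + 8·6 + 8·8 = 175
‖A‖ = √209 = 14.4568, ‖B‖ = √149 = 12.2066
cos = 175/(√209·√149) = 175/√31141 = 0.9917

0.9917


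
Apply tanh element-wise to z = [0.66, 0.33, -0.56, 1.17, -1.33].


tanh(0.66) = 0.5784
tanh(0.33) = 0.3185
tanh(-0.56) = -0.508
tanh(1.17) = 0.8243
tanh(-1.33) = -0.8692
result = [0.5784, 0.3185, -0.508, 0.8243, -0.8692]

[0.5784, 0.3185, -0.508, 0.8243, -0.8692]


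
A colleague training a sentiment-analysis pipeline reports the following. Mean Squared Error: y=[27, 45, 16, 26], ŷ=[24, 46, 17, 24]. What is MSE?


Squared errors: (27-24)²=9, (45-46)²=1, (16-17)²=1, (26-24)²=4
Sum = 15
MSE = 15/4 = 15/4

15/4


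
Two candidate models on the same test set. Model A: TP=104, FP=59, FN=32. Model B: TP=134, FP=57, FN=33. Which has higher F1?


Model A: P=104/163=0.638, R=104/136=0.7647, F1=2PR/(P+R)=2TP/(2TP+FP+FN)=208/299=0.6957
Model B: P=134/191=0.7016, R=134/167=0.8024, F1=2PR/(P+R)=2TP/(2TP+FP+FN)=268/358=0.7486
0.6957 < 0.7486 → Model B

Model B


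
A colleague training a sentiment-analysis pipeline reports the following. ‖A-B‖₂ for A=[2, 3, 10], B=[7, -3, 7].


d = √((2-7)² + (3+ 3)² + (10-7)²)
  = √(25 + 36 + 9)
  = √70 = 8.3666

8.3666


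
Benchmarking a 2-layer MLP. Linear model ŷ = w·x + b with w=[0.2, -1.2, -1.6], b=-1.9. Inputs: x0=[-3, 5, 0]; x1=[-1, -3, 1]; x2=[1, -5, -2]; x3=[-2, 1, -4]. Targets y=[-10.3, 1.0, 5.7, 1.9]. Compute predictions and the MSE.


ŷ0 = (0.2)·(-3) + (-1.2)·(5) + (-1.6)·(0) - 1.9 = -8.5
ŷ1 = (0.2)·(-1) + (-1.2)·(-3) + (-1.6)·(1) - 1.9 = -0.1
ŷ2 = (0.2)·(1) + (-1.2)·(-5) + (-1.6)·(-2) - 1.9 = 7.5
ŷ3 = (0.2)·(-2) + (-1.2)·(1) + (-1.6)·(-4) - 1.9 = 2.9
errors² = [3.24, 1.21, 3.24, 1.0]
MSE = 8.6900/4 = 2.1725

2.1725


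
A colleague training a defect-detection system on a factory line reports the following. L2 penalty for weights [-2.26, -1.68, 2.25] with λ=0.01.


‖w‖₂² = (-2.26)² + (-1.68)² + (2.25)²
     = 5.1076 + 2.8224 + 5.0625
     = 12.9925
λ·‖w‖₂² = 0.01·12.9925 = 0.129925

0.129925


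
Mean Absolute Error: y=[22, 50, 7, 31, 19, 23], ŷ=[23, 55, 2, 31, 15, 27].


Absolute errors: |22-23|=1, |50-55|=5, |7-2|=5, |31-31|=0, |19-15|=4, |23-27|=4
Sum = 19
MAE = 19/6 = 19/6

19/6


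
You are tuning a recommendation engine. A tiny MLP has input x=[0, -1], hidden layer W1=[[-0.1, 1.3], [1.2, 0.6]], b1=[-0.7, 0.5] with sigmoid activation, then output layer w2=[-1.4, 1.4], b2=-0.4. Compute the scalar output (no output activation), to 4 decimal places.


z1[0] = (-0.1)·(0) + (1.3)·(-1) - 0.7 = -2.0
z1[1] = (1.2)·(0) + (0.6)·(-1) + 0.5 = -0.1
h = sigmoid(z1) = [0.1192, 0.475]
output = (-1.4)·(0.1192) + (1.4)·(0.475) - 0.4 = 0.0981

0.0981


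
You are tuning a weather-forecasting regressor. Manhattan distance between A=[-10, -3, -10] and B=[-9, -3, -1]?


d = |-10+ 9| + |-3+ 3| + |-10+ 1|
  = 1 + 0 + 9
  = 10

10


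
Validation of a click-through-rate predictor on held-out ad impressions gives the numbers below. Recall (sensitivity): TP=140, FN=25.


Recall = TP/(TP+FN)
= 140/(140+25)
= 140/165 = 84.85%

84.85%


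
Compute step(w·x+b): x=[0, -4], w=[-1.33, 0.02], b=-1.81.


z = (0)·(-1.33) + (-4)·(0.02) - 1.81
  = -1.89
step(z) = 0 (z<0)

0


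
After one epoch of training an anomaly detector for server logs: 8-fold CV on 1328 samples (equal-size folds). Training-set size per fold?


Fold size = 1328/8 = 166
Training per fold = 1328 - 166 = 1162

1162


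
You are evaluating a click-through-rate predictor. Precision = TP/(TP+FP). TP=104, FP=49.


Precision = TP/(TP+FP)
= 104/(104+49)
= 104/153 = 67.97%

67.97%


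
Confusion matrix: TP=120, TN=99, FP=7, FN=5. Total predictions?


Total = TP + TN + FP + FN
= 120 + 99 + 7 + 5
= 231
(Predicted positive: 127, predicted negative: 104)

231


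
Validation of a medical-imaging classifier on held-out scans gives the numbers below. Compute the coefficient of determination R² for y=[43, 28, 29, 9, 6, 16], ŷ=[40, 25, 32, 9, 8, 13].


ȳ = 21.8333
SS_res = Σ(y-ŷ)² = 40
SS_tot = Σ(y-ȳ)² = 986.83
R² = 1 - SS_res/SS_tot = 1 - 0.0405 = 0.9595

0.9595


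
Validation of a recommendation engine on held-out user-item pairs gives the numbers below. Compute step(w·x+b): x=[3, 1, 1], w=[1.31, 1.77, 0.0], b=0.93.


z = (3)·(1.31) + (1)·(1.77) + (1)·(0.0) + 0.93
  = 6.63
step(z) = 1 (z≥0)

1


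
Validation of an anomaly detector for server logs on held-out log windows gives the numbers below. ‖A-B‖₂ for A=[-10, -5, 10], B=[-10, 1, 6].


d = √((-10+ 10)² + (-5-1)² + (10-6)²)
  = √(0 + 36 + 16)
  = √52 = 7.2111

7.2111


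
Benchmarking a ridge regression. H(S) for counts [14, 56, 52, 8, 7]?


Probabilities: [14/137, 56/137, 52/137, 8/137, 7/137] ≈ [0.1022, 0.4088, 0.3796, 0.0584, 0.0511]
H = -((14/137)·log₂(14/137) + (56/137)·log₂(56/137) + (52/137)·log₂(52/137) + (8/137)·log₂(8/137) + (7/137)·log₂(7/137))
  = 1.8529 bits

1.8529 bits


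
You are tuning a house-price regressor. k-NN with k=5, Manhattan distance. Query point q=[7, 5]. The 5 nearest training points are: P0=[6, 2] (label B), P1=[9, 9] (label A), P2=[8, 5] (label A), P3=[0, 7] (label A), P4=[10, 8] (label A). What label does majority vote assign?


d(q,P0) = 4  (label B)
d(q,P1) = 6  (label A)
d(q,P2) = 1  (label A)
d(q,P3) = 9  (label A)
d(q,P4) = 6  (label A)
Votes: A=4, B=1
Majority → A

A


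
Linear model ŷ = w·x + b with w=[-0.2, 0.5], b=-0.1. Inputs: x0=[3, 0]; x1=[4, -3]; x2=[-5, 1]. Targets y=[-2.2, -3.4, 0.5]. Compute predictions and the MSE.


ŷ0 = (-0.2)·(3) + (0.5)·(0) - 0.1 = -0.7
ŷ1 = (-0.2)·(4) + (0.5)·(-3) - 0.1 = -2.4
ŷ2 = (-0.2)·(-5) + (0.5)·(1) - 0.1 = 1.4
errors² = [2.25, 1.0, 0.81]
MSE = 4.0600/3 = 1.3533

1.3533


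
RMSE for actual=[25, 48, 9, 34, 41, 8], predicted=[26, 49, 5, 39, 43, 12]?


MSE = 63/6 = 10.5
RMSE = √(63/6) = 3.2404

3.2404


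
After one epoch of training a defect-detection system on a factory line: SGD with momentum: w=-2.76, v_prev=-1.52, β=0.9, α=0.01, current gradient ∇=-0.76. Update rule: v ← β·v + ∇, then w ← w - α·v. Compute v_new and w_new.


v_new = 0.9·-1.52 - 0.76 = -1.368 - 0.76 = -2.128
w_new = -2.76 - 0.01·-2.128 = -2.76 + 0.02128 = -2.73872

v_new=-2.128, w_new=-2.73872


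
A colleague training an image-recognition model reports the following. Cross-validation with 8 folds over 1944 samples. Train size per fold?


Fold size = 1944/8 = 243
Training per fold = 1944 - 243 = 1701

1701


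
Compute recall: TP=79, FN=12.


Recall = TP/(TP+FN)
= 79/(79+12)
= 79/91 = 86.81%

86.81%


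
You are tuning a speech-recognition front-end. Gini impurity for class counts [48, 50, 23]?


Probabilities: [48/121, 50/121, 23/121] ≈ [0.3967, 0.4132, 0.1901]
Σpᵢ² = (2304 + 2500 + 529)/121² = 5333/14641
Gini = 1 - Σpᵢ² = 1 - 5333/14641 = 0.6357

0.6357


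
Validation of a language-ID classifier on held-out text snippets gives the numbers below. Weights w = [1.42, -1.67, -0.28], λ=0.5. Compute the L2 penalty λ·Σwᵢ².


‖w‖₂² = (1.42)² + (-1.67)² + (-0.28)²
     = 2.0164 + 2.7889 + 0.0784
     = 4.8837
λ·‖w‖₂² = 0.5·4.8837 = 2.44185

2.44185


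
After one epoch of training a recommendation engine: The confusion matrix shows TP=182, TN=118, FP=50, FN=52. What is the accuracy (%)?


Accuracy = (TP+TN)/(TP+TN+FP+FN)
= (182+118)/(402)
= 300/402 = 74.63%

74.63%


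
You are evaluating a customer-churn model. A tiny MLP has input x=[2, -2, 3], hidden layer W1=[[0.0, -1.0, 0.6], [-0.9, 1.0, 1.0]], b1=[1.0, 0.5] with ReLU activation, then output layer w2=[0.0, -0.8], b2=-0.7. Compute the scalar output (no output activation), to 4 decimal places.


z1[0] = (0.0)·(2) + (-1.0)·(-2) + (0.6)·(3) + 1.0 = 4.8
z1[1] = (-0.9)·(2) + (1.0)·(-2) + (1.0)·(3) + 0.5 = -0.3
h = ReLU(z1) = [4.8, 0.0]
output = (0.0)·(4.8) + (-0.8)·(0.0) - 0.7 = -0.7

-0.7


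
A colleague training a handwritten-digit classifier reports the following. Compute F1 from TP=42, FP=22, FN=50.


Precision = 42/64 = 0.6562
Recall = 42/92 = 0.4565
F1 = 2·P·R/(P+R) = 2·TP/(2·TP+FP+FN) = 84/(84+22+50) = 84/156 = 0.5385

0.5385


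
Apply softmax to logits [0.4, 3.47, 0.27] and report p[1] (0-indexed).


Exponentials: e^0.4=1.4918, e^3.47=32.1367, e^0.27=1.31
Sum = 34.9385
Softmax = [0.0427, 0.9198, 0.0375]
p[1] = 32.1367/34.9385 = 0.9198

0.9198


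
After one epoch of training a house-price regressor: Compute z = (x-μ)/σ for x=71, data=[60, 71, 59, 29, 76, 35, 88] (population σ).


μ = 59.7143, σ = 19.8114
z = (71 - 59.7143)/19.8114 = 0.5697

0.5697


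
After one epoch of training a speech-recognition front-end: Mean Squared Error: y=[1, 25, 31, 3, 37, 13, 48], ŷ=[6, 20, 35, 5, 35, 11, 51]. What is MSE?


Squared errors: (1-6)²=25, (25-20)²=25, (31-35)²=16, (3-5)²=4, (37-35)²=4, (13-11)²=4, (48-51)²=9
Sum = 87
MSE = 87/7 = 87/7

87/7


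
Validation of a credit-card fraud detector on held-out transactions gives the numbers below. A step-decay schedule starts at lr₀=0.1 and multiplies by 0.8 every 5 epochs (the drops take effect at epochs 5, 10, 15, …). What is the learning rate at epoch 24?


n_drops = ⌊24/5⌋ = 4
lr = 0.1·0.8^4 = 0.1·0.4096 = 0.04096

0.04096


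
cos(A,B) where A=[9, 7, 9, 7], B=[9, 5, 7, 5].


A·B = 9·9 + 7·5 + 9·7 + 7·5 = 214
‖A‖ = √260 = 16.1245, ‖B‖ = √180 = 13.4164
cos = 214/(√260·√180) = 214/√46800 = 0.9892

0.9892


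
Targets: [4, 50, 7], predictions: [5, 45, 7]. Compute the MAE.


Absolute errors: |4-5|=1, |50-45|=5, |7-7|=0
Sum = 6
MAE = 6/3 = 2

2


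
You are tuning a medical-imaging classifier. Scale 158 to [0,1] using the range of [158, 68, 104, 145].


min=68, max=158
(158-68)/(158-68) = 90/90 = 1.0

1.0


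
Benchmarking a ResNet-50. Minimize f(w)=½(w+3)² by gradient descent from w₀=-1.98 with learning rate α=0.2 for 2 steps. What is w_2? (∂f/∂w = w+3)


step 1: grad = -1.98+3 = 1.02; w = -1.98 - 0.2·(1.02) = -2.184
step 2: grad = -2.184+3 = 0.816; w = -2.184 - 0.2·(0.816) = -2.3472

-2.3472


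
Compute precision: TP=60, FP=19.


Precision = TP/(TP+FP)
= 60/(60+19)
= 60/79 = 75.95%

75.95%


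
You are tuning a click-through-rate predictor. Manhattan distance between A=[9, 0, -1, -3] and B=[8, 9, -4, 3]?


d = |9-8| + |0-9| + |-1+ 4| + |-3-3|
  = 1 + 9 + 3 + 6
  = 19

19


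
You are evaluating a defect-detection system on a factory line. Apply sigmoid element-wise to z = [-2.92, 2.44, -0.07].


σ(-2.92) = 1/(1+e^2.92) = 0.0512
σ(2.44) = 1/(1+e^-2.44) = 0.9198
σ(-0.07) = 1/(1+e^0.07) = 0.4825
result = [0.0512, 0.9198, 0.4825]

[0.0512, 0.9198, 0.4825]


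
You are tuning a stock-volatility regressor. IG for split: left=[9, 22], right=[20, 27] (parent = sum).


Parent = [29, 49], H_parent = 0.952
H_left = 0.8691 (n=31), H_right = 0.9839 (n=47)
H_children = (31/78)·0.8691 + (47/78)·0.9839 = 0.9383
IG = 0.952 - 0.9383 = 0.0137

0.0137


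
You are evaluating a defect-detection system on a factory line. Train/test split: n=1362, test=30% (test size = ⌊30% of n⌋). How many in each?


Test = ⌊1362·30/100⌋ = 408
Train = 1362 - 408 = 954

Train: 954, Test: 408


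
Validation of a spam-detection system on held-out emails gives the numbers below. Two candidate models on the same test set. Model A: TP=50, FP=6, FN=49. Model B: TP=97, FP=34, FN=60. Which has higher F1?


Model A: P=50/56=0.8929, R=50/99=0.5051, F1=2PR/(P+R)=2TP/(2TP+FP+FN)=100/155=0.6452
Model B: P=97/131=0.7405, R=97/157=0.6178, F1=2PR/(P+R)=2TP/(2TP+FP+FN)=194/288=0.6736
0.6452 < 0.6736 → Model B

Model B


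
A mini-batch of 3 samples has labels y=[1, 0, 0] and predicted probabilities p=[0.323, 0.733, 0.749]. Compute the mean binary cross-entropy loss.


L[0] = -ln(0.323) = 1.1301
L[1] = -ln(1-0.733) = -ln(0.267) = 1.3205
L[2] = -ln(1-0.749) = -ln(0.251) = 1.3823
mean = (1.1301 + 1.3205 + 1.3823)/3 = 1.2776

1.2776


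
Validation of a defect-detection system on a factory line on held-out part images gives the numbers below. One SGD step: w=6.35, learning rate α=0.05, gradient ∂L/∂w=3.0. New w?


w_new = w - α·∇
= 6.35 - 0.05·3.0
= 6.35 - 0.15
= 6.2

6.2


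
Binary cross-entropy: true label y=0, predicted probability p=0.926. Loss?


BCE = -[y·ln(p) + (1-y)·ln(1-p)]
= -0 - 1·ln(1-0.926)
= -ln(0.074) = 2.6037

2.6037


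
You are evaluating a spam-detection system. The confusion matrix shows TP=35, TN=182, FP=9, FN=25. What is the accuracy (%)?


Accuracy = (TP+TN)/(TP+TN+FP+FN)
= (35+182)/(251)
= 217/251 = 86.45%

86.45%


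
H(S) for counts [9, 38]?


Probabilities: [9/47, 38/47] ≈ [0.1915, 0.8085]
H = -((9/47)·log₂(9/47) + (38/47)·log₂(38/47))
  = 0.7046 bits

0.7046 bits


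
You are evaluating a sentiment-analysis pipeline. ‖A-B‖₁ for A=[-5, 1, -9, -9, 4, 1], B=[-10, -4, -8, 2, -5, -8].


d = |-5+ 10| + |1+ 4| + |-9+ 8| + |-9-2| + |4+ 5| + |1+ 8|
  = 5 + 5 + 1 + 11 + 9 + 9
  = 40

40


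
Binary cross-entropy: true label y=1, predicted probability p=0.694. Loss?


BCE = -[y·ln(p) + (1-y)·ln(1-p)]
= -1·ln(0.694) - 0
= -ln(0.694) = 0.3653

0.3653


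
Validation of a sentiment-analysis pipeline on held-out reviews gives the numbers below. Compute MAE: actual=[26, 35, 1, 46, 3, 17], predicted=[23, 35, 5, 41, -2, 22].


Absolute errors: |26-23|=3, |35-35|=0, |1-5|=4, |46-41|=5, |3+ 2|=5, |17-22|=5
Sum = 22
MAE = 22/6 = 11/3

11/3


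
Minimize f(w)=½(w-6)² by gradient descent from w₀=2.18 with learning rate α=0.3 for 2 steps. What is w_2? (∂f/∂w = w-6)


step 1: grad = 2.18-6 = -3.82; w = 2.18 - 0.3·(-3.82) = 3.326
step 2: grad = 3.326-6 = -2.674; w = 3.326 - 0.3·(-2.674) = 4.1282

4.1282


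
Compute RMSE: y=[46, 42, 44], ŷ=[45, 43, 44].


MSE = 2/3 = 0.6667
RMSE = √(2/3) = 0.8165

0.8165


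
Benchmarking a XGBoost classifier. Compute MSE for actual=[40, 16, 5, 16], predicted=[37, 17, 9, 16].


Squared errors: (40-37)²=9, (16-17)²=1, (5-9)²=16, (16-16)²=0
Sum = 26
MSE = 26/4 = 13/2

13/2


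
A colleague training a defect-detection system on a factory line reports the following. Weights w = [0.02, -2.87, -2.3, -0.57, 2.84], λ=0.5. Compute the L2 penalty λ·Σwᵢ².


‖w‖₂² = (0.02)² + (-2.87)² + (-2.3)² + (-0.57)² + (2.84)²
     = 0.0004 + 8.2369 + 5.29 + 0.3249 + 8.0656
     = 21.9178
λ·‖w‖₂² = 0.5·21.9178 = 10.9589

10.9589


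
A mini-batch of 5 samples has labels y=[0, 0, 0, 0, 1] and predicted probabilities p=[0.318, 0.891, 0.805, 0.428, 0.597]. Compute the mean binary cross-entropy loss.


L[0] = -ln(1-0.318) = -ln(0.682) = 0.3827
L[1] = -ln(1-0.891) = -ln(0.109) = 2.2164
L[2] = -ln(1-0.805) = -ln(0.195) = 1.6348
L[3] = -ln(1-0.428) = -ln(0.572) = 0.5586
L[4] = -ln(0.597) = 0.5158
mean = (0.3827 + 2.2164 + 1.6348 + 0.5586 + 0.5158)/5 = 1.0617

1.0617


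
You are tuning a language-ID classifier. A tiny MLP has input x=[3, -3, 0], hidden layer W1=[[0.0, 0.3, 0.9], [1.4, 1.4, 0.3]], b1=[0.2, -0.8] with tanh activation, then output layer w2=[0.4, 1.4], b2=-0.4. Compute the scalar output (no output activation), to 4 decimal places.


z1[0] = (0.0)·(3) + (0.3)·(-3) + (0.9)·(0) + 0.2 = -0.7
z1[1] = (1.4)·(3) + (1.4)·(-3) + (0.3)·(0) - 0.8 = -0.8
h = tanh(z1) = [-0.6044, -0.664]
output = (0.4)·(-0.6044) + (1.4)·(-0.664) - 0.4 = -1.5714

-1.5714


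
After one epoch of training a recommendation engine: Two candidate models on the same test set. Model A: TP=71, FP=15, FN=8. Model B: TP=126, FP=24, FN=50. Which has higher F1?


Model A: P=71/86=0.8256, R=71/79=0.8987, F1=2PR/(P+R)=2TP/(2TP+FP+FN)=142/165=0.8606
Model B: P=126/150=0.84, R=126/176=0.7159, F1=2PR/(P+R)=2TP/(2TP+FP+FN)=252/326=0.773
0.8606 > 0.773 → Model A

Model A


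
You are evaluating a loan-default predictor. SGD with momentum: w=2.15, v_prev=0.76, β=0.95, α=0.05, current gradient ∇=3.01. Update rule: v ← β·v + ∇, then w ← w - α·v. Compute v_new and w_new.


v_new = 0.95·0.76 + 3.01 = 0.722 + 3.01 = 3.732
w_new = 2.15 - 0.05·3.732 = 2.15 - 0.1866 = 1.9634

v_new=3.732, w_new=1.9634


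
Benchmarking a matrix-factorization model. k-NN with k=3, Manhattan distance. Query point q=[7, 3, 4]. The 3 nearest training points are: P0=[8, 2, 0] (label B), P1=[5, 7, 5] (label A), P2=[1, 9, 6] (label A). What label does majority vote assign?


d(q,P0) = 6  (label B)
d(q,P1) = 7  (label A)
d(q,P2) = 14  (label A)
Votes: A=2, B=1
Majority → A

A


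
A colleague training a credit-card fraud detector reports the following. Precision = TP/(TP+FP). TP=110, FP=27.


Precision = TP/(TP+FP)
= 110/(110+27)
= 110/137 = 80.29%

80.29%


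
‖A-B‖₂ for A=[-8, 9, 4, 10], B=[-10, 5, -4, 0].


d = √((-8+ 10)² + (9-5)² + (4+ 4)² + (10-0)²)
  = √(4 + 16 + 64 + 100)
  = √184 = 13.5647

13.5647


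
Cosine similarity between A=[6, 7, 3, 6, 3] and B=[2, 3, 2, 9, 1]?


A·B = 6·2 + 7·3 + 3·2 + 6·9 + 3·1 = 96
‖A‖ = √139 = 11.7898, ‖B‖ = √99 = 9.9499
cos = 96/(√139·√99) = 96/√13761 = 0.8184

0.8184


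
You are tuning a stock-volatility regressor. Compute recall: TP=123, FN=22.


Recall = TP/(TP+FN)
= 123/(123+22)
= 123/145 = 84.83%

84.83%


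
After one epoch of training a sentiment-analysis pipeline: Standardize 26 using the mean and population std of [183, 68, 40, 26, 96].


μ = 82.6, σ = 55.6618
z = (26 - 82.6)/55.6618 = -1.0169

-1.0169


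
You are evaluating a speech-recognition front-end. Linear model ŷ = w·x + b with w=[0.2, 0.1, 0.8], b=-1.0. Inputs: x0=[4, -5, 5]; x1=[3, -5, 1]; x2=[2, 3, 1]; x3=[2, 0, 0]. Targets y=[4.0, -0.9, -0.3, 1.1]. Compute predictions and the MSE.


ŷ0 = (0.2)·(4) + (0.1)·(-5) + (0.8)·(5) - 1.0 = 3.3
ŷ1 = (0.2)·(3) + (0.1)·(-5) + (0.8)·(1) - 1.0 = -0.1
ŷ2 = (0.2)·(2) + (0.1)·(3) + (0.8)·(1) - 1.0 = 0.5
ŷ3 = (0.2)·(2) + (0.1)·(0) + (0.8)·(0) - 1.0 = -0.6
errors² = [0.49, 0.64, 0.64, 2.89]
MSE = 4.6600/4 = 1.165

1.165


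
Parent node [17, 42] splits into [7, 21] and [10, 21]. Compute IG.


Parent = [17, 42], H_parent = 0.8663
H_left = 0.8113 (n=28), H_right = 0.9072 (n=31)
H_children = (28/59)·0.8113 + (31/59)·0.9072 = 0.8617
IG = 0.8663 - 0.8617 = 0.0046

0.0046


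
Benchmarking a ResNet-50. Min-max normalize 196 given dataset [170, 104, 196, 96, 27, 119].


min=27, max=196
(196-27)/(196-27) = 169/169 = 1.0

1.0


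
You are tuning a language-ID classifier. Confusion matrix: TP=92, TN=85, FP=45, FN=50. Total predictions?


Total = TP + TN + FP + FN
= 92 + 85 + 45 + 50
= 272
(Predicted positive: 137, predicted negative: 135)

272


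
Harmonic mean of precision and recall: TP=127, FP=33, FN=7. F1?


Precision = 127/160 = 0.7937
Recall = 127/134 = 0.9478
F1 = 2·P·R/(P+R) = 2·TP/(2·TP+FP+FN) = 254/(254+33+7) = 254/294 = 0.8639

0.8639


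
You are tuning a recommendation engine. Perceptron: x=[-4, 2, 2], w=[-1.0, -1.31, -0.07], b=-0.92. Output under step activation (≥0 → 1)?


z = (-4)·(-1.0) + (2)·(-1.31) + (2)·(-0.07) - 0.92
  = 0.32
step(z) = 1 (z≥0)

1


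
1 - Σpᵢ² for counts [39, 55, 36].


Probabilities: [39/130, 55/130, 36/130] ≈ [0.3, 0.4231, 0.2769]
Σpᵢ² = (1521 + 3025 + 1296)/130² = 5842/16900
Gini = 1 - Σpᵢ² = 1 - 5842/16900 = 0.6543

0.6543


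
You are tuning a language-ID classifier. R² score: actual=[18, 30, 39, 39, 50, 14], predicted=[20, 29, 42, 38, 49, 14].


ȳ = 31.6667
SS_res = Σ(y-ŷ)² = 16
SS_tot = Σ(y-ȳ)² = 945.33
R² = 1 - SS_res/SS_tot = 1 - 0.0169 = 0.9831

0.9831


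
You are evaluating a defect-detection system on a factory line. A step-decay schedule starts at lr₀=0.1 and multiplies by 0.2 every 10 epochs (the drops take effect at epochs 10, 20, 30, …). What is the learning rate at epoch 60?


n_drops = ⌊60/10⌋ = 6
lr = 0.1·0.2^6 = 0.1·0.000064 = 0.0000064

0.0000064


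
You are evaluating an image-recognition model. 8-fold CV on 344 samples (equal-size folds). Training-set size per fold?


Fold size = 344/8 = 43
Training per fold = 344 - 43 = 301

301


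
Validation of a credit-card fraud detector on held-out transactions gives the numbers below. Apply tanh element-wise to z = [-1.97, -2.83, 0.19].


tanh(-1.97) = -0.9618
tanh(-2.83) = -0.9931
tanh(0.19) = 0.1877
result = [-0.9618, -0.9931, 0.1877]

[-0.9618, -0.9931, 0.1877]


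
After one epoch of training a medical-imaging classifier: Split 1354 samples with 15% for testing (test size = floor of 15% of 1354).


Test = ⌊1354·15/100⌋ = 203
Train = 1354 - 203 = 1151

Train: 1151, Test: 203


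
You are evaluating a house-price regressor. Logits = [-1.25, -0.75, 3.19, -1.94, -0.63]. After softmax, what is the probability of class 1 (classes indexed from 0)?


Exponentials: e^-1.25=0.2865, e^-0.75=0.4724, e^3.19=24.2884, e^-1.94=0.1437, e^-0.63=0.5326
Sum = 25.7236
Softmax = [0.0111, 0.0184, 0.9442, 0.0056, 0.0207]
p[1] = 0.4724/25.7236 = 0.0184

0.0184


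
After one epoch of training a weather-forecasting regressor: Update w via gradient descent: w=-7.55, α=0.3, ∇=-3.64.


w_new = w - α·∇
= -7.55 - 0.3·-3.64
= -7.55 + 1.092
= -6.458

-6.458


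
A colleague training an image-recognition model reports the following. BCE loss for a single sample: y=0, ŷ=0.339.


BCE = -[y·ln(p) + (1-y)·ln(1-p)]
= -0 - 1·ln(1-0.339)
= -ln(0.661) = 0.414

0.414


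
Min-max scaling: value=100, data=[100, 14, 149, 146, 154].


min=14, max=154
(100-14)/(154-14) = 86/140 = 0.6143

0.6143


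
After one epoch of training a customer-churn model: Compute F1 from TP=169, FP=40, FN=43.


Precision = 169/209 = 0.8086
Recall = 169/212 = 0.7972
F1 = 2·P·R/(P+R) = 2·TP/(2·TP+FP+FN) = 338/(338+40+43) = 338/421 = 0.8029

0.8029


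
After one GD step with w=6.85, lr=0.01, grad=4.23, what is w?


w_new = w - α·∇
= 6.85 - 0.01·4.23
= 6.85 - 0.0423
= 6.8077

6.8077


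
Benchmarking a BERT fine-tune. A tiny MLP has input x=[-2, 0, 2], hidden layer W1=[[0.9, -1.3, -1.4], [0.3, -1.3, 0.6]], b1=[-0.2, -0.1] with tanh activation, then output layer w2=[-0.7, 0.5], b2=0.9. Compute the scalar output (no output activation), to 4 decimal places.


z1[0] = (0.9)·(-2) + (-1.3)·(0) + (-1.4)·(2) - 0.2 = -4.8
z1[1] = (0.3)·(-2) + (-1.3)·(0) + (0.6)·(2) - 0.1 = 0.5
h = tanh(z1) = [-0.9999, 0.4621]
output = (-0.7)·(-0.9999) + (0.5)·(0.4621) + 0.9 = 1.831

1.831


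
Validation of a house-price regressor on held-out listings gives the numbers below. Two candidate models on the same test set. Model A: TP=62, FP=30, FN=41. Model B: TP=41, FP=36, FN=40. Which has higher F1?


Model A: P=62/92=0.6739, R=62/103=0.6019, F1=2PR/(P+R)=2TP/(2TP+FP+FN)=124/195=0.6359
Model B: P=41/77=0.5325, R=41/81=0.5062, F1=2PR/(P+R)=2TP/(2TP+FP+FN)=82/158=0.519
0.6359 > 0.519 → Model A

Model A


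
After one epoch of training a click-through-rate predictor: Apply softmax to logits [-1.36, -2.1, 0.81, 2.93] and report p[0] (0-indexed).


Exponentials: e^-1.36=0.2567, e^-2.1=0.1225, e^0.81=2.2479, e^2.93=18.7276
Sum = 21.3547
Softmax = [0.012, 0.0057, 0.1053, 0.877]
p[0] = 0.2567/21.3547 = 0.012

0.012


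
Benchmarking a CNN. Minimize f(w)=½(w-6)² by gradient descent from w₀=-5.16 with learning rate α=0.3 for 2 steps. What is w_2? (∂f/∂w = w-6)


step 1: grad = -5.16-6 = -11.16; w = -5.16 - 0.3·(-11.16) = -1.812
step 2: grad = -1.812-6 = -7.812; w = -1.812 - 0.3·(-7.812) = 0.5316

0.5316


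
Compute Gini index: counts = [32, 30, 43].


Probabilities: [32/105, 30/105, 43/105] ≈ [0.3048, 0.2857, 0.4095]
Σpᵢ² = (1024 + 900 + 1849)/105² = 3773/11025
Gini = 1 - Σpᵢ² = 1 - 3773/11025 = 0.6578

0.6578


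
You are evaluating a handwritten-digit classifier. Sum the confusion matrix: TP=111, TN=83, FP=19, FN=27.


Total = TP + TN + FP + FN
= 111 + 83 + 19 + 27
= 240
(Predicted positive: 130, predicted negative: 110)

240


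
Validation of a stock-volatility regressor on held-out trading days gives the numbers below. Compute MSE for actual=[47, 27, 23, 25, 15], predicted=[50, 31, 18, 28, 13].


Squared errors: (47-50)²=9, (27-31)²=16, (23-18)²=25, (25-28)²=9, (15-13)²=4
Sum = 63
MSE = 63/5 = 63/5

63/5


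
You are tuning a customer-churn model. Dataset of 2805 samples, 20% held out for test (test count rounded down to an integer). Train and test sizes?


Test = ⌊2805·20/100⌋ = 561
Train = 2805 - 561 = 2244

Train: 2244, Test: 561


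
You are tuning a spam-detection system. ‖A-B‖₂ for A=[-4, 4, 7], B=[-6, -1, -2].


d = √((-4+ 6)² + (4+ 1)² + (7+ 2)²)
  = √(4 + 25 + 81)
  = √110 = 10.4881

10.4881


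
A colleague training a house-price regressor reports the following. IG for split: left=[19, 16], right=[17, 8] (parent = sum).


Parent = [36, 24], H_parent = 0.971
H_left = 0.9947 (n=35), H_right = 0.9044 (n=25)
H_children = (35/60)·0.9947 + (25/60)·0.9044 = 0.9571
IG = 0.971 - 0.9571 = 0.0139

0.0139


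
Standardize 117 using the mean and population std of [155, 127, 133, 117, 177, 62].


μ = 128.5, σ = 35.6639
z = (117 - 128.5)/35.6639 = -0.3225

-0.3225


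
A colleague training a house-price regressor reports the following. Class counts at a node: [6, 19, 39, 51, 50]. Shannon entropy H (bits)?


Probabilities: [6/165, 19/165, 39/165, 51/165, 50/165] ≈ [0.0364, 0.1152, 0.2364, 0.3091, 0.303]
H = -((6/165)·log₂(6/165) + (19/165)·log₂(19/165) + (39/165)·log₂(39/165) + (51/165)·log₂(51/165) + (50/165)·log₂(50/165))
  = 2.0703 bits

2.0703 bits


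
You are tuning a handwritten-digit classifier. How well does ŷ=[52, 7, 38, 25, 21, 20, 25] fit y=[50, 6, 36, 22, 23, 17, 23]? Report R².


ȳ = 25.2857
SS_res = Σ(y-ŷ)² = 35
SS_tot = Σ(y-ȳ)² = 1187.43
R² = 1 - SS_res/SS_tot = 1 - 0.0295 = 0.9705

0.9705


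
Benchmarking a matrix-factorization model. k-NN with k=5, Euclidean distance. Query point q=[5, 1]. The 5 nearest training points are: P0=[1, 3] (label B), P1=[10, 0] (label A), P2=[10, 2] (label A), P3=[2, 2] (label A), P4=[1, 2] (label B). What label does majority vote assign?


d(q,P0) = 4.4721  (label B)
d(q,P1) = 5.099  (label A)
d(q,P2) = 5.099  (label A)
d(q,P3) = 3.1623  (label A)
d(q,P4) = 4.1231  (label B)
Votes: A=3, B=2
Majority → A

A


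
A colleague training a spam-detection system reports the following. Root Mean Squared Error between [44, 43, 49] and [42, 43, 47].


MSE = 8/3 = 2.6667
RMSE = √(8/3) = 1.633

1.633


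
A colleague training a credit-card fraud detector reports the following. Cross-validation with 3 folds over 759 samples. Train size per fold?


Fold size = 759/3 = 253
Training per fold = 759 - 253 = 506

506


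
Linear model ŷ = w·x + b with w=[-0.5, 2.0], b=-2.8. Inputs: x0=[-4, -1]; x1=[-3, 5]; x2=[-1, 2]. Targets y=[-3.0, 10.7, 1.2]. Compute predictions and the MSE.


ŷ0 = (-0.5)·(-4) + (2.0)·(-1) - 2.8 = -2.8
ŷ1 = (-0.5)·(-3) + (2.0)·(5) - 2.8 = 8.7
ŷ2 = (-0.5)·(-1) + (2.0)·(2) - 2.8 = 1.7
errors² = [0.04, 4.0, 0.25]
MSE = 4.2900/3 = 1.43

1.43


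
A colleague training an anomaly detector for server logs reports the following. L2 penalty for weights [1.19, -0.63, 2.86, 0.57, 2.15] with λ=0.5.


‖w‖₂² = (1.19)² + (-0.63)² + (2.86)² + (0.57)² + (2.15)²
     = 1.4161 + 0.3969 + 8.1796 + 0.3249 + 4.6225
     = 14.94
λ·‖w‖₂² = 0.5·14.94 = 7.47

7.47


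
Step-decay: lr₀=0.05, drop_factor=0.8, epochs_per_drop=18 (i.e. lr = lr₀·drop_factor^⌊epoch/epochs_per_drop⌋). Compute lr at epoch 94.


n_drops = ⌊94/18⌋ = 5
lr = 0.05·0.8^5 = 0.05·0.32768 = 0.016384

0.016384


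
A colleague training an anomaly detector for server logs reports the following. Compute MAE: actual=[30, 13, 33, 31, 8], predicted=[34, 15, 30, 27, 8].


Absolute errors: |30-34|=4, |13-15|=2, |33-30|=3, |31-27|=4, |8-8|=0
Sum = 13
MAE = 13/5 = 13/5

13/5


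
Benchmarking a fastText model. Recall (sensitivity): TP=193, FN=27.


Recall = TP/(TP+FN)
= 193/(193+27)
= 193/220 = 87.73%

87.73%


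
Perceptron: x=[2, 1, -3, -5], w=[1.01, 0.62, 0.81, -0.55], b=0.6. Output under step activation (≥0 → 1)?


z = (2)·(1.01) + (1)·(0.62) + (-3)·(0.81) + (-5)·(-0.55) + 0.6
  = 3.56
step(z) = 1 (z≥0)

1


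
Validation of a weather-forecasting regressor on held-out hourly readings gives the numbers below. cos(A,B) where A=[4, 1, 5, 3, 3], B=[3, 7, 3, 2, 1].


A·B = 4·3 + 1·7 + 5·3 + 3·2 + 3·1 = 43
‖A‖ = √60 = 7.746, ‖B‖ = √72 = 8.4853
cos = 43/(√60·√72) = 43/√4320 = 0.6542

0.6542


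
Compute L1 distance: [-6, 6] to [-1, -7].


d = |-6+ 1| + |6+ 7|
  = 5 + 13
  = 18

18


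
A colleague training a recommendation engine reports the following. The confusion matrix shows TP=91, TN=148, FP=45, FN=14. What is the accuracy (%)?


Accuracy = (TP+TN)/(TP+TN+FP+FN)
= (91+148)/(298)
= 239/298 = 80.2%

80.2%


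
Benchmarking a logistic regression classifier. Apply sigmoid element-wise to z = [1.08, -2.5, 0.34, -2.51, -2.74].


σ(1.08) = 1/(1+e^-1.08) = 0.7465
σ(-2.5) = 1/(1+e^2.5) = 0.0759
σ(0.34) = 1/(1+e^-0.34) = 0.5842
σ(-2.51) = 1/(1+e^2.51) = 0.0752
σ(-2.74) = 1/(1+e^2.74) = 0.0607
result = [0.7465, 0.0759, 0.5842, 0.0752, 0.0607]

[0.7465, 0.0759, 0.5842, 0.0752, 0.0607]


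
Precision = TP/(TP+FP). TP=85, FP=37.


Precision = TP/(TP+FP)
= 85/(85+37)
= 85/122 = 69.67%

69.67%


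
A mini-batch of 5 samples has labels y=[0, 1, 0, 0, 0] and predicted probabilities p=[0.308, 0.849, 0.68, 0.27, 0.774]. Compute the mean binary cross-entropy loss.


L[0] = -ln(1-0.308) = -ln(0.692) = 0.3682
L[1] = -ln(0.849) = 0.1637
L[2] = -ln(1-0.68) = -ln(0.32) = 1.1394
L[3] = -ln(1-0.27) = -ln(0.73) = 0.3147
L[4] = -ln(1-0.774) = -ln(0.226) = 1.4872
mean = (0.3682 + 0.1637 + 1.1394 + 0.3147 + 1.4872)/5 = 0.6946

0.6946


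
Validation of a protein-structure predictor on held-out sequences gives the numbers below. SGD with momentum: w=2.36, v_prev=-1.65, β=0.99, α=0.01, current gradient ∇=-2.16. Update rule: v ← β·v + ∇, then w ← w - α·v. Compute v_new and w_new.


v_new = 0.99·-1.65 - 2.16 = -1.6335 - 2.16 = -3.7935
w_new = 2.36 - 0.01·-3.7935 = 2.36 + 0.037935 = 2.397935

v_new=-3.7935, w_new=2.397935


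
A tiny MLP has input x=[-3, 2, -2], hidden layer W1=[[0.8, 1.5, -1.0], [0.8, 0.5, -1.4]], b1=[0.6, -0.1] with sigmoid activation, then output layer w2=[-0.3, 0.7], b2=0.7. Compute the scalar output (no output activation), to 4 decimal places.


z1[0] = (0.8)·(-3) + (1.5)·(2) + (-1.0)·(-2) + 0.6 = 3.2
z1[1] = (0.8)·(-3) + (0.5)·(2) + (-1.4)·(-2) - 0.1 = 1.3
h = sigmoid(z1) = [0.9608, 0.7858]
output = (-0.3)·(0.9608) + (0.7)·(0.7858) + 0.7 = 0.9618

0.9618


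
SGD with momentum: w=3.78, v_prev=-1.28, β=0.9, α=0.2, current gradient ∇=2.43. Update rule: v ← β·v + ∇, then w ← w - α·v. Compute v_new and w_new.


v_new = 0.9·-1.28 + 2.43 = -1.152 + 2.43 = 1.278
w_new = 3.78 - 0.2·1.278 = 3.78 - 0.2556 = 3.5244

v_new=1.278, w_new=3.5244


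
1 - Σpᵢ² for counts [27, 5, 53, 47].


Probabilities: [27/132, 5/132, 53/132, 47/132] ≈ [0.2045, 0.0379, 0.4015, 0.3561]
Σpᵢ² = (729 + 25 + 2809 + 2209)/132² = 5772/17424
Gini = 1 - Σpᵢ² = 1 - 5772/17424 = 0.6687

0.6687


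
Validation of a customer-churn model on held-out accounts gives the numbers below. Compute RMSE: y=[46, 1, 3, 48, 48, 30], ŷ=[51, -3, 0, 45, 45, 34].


MSE = 84/6 = 14
RMSE = √(84/6) = 3.7417

3.7417


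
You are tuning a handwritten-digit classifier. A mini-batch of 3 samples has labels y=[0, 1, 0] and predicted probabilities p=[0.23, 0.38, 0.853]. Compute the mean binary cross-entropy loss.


L[0] = -ln(1-0.23) = -ln(0.77) = 0.2614
L[1] = -ln(0.38) = 0.9676
L[2] = -ln(1-0.853) = -ln(0.147) = 1.9173
mean = (0.2614 + 0.9676 + 1.9173)/3 = 1.0488

1.0488


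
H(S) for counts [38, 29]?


Probabilities: [38/67, 29/67] ≈ [0.5672, 0.4328]
H = -((38/67)·log₂(38/67) + (29/67)·log₂(29/67))
  = 0.9869 bits

0.9869 bits


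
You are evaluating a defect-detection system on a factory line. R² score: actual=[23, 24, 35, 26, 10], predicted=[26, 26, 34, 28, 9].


ȳ = 23.6
SS_res = Σ(y-ŷ)² = 19
SS_tot = Σ(y-ȳ)² = 321.2
R² = 1 - SS_res/SS_tot = 1 - 0.0592 = 0.9408

0.9408


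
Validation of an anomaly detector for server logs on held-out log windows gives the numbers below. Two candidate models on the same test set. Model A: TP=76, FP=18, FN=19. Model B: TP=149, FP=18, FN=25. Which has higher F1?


Model A: P=76/94=0.8085, R=76/95=0.8, F1=2PR/(P+R)=2TP/(2TP+FP+FN)=152/189=0.8042
Model B: P=149/167=0.8922, R=149/174=0.8563, F1=2PR/(P+R)=2TP/(2TP+FP+FN)=298/341=0.8739
0.8042 < 0.8739 → Model B

Model B


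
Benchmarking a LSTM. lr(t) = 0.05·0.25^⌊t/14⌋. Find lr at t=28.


n_drops = ⌊28/14⌋ = 2
lr = 0.05·0.25^2 = 0.05·0.0625 = 0.003125

0.003125


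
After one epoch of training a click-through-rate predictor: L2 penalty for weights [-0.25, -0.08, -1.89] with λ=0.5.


‖w‖₂² = (-0.25)² + (-0.08)² + (-1.89)²
     = 0.0625 + 0.0064 + 3.5721
     = 3.641
λ·‖w‖₂² = 0.5·3.641 = 1.8205

1.8205


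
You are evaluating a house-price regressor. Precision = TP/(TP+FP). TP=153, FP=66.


Precision = TP/(TP+FP)
= 153/(153+66)
= 153/219 = 69.86%

69.86%


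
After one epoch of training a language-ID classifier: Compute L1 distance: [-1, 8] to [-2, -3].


d = |-1+ 2| + |8+ 3|
  = 1 + 11
  = 12

12


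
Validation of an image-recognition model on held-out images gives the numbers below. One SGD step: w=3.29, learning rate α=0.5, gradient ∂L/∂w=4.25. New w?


w_new = w - α·∇
= 3.29 - 0.5·4.25
= 3.29 - 2.125
= 1.165

1.165


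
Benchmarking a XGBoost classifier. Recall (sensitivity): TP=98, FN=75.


Recall = TP/(TP+FN)
= 98/(98+75)
= 98/173 = 56.65%

56.65%


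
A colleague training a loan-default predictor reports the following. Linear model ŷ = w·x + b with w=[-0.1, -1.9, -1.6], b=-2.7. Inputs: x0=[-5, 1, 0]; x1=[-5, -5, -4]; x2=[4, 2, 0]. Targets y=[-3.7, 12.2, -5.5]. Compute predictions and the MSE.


ŷ0 = (-0.1)·(-5) + (-1.9)·(1) + (-1.6)·(0) - 2.7 = -4.1
ŷ1 = (-0.1)·(-5) + (-1.9)·(-5) + (-1.6)·(-4) - 2.7 = 13.7
ŷ2 = (-0.1)·(4) + (-1.9)·(2) + (-1.6)·(0) - 2.7 = -6.9
errors² = [0.16, 2.25, 1.96]
MSE = 4.3700/3 = 1.4567

1.4567


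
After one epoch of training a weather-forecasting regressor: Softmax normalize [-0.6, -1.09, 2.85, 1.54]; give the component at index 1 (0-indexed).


Exponentials: e^-0.6=0.5488, e^-1.09=0.3362, e^2.85=17.2878, e^1.54=4.6646
Sum = 22.8374
Softmax = [0.024, 0.0147, 0.757, 0.2043]
p[1] = 0.3362/22.8374 = 0.0147

0.0147


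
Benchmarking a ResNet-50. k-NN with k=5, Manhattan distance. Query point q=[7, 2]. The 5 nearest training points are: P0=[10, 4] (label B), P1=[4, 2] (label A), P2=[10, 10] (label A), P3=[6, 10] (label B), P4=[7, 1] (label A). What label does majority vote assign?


d(q,P0) = 5  (label B)
d(q,P1) = 3  (label A)
d(q,P2) = 11  (label A)
d(q,P3) = 9  (label B)
d(q,P4) = 1  (label A)
Votes: A=3, B=2
Majority → A

A


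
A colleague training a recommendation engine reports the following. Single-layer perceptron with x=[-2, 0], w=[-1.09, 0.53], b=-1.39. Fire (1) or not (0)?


z = (-2)·(-1.09) + (0)·(0.53) - 1.39
  = 0.79
step(z) = 1 (z≥0)

1


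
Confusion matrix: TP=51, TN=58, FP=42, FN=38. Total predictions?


Total = TP + TN + FP + FN
= 51 + 58 + 42 + 38
= 189
(Predicted positive: 93, predicted negative: 96)

189


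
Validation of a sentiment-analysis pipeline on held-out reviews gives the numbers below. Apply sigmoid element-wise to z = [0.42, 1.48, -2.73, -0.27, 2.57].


σ(0.42) = 1/(1+e^-0.42) = 0.6035
σ(1.48) = 1/(1+e^-1.48) = 0.8146
σ(-2.73) = 1/(1+e^2.73) = 0.0612
σ(-0.27) = 1/(1+e^0.27) = 0.4329
σ(2.57) = 1/(1+e^-2.57) = 0.9289
result = [0.6035, 0.8146, 0.0612, 0.4329, 0.9289]

[0.6035, 0.8146, 0.0612, 0.4329, 0.9289]


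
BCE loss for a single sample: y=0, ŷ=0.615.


BCE = -[y·ln(p) + (1-y)·ln(1-p)]
= -0 - 1·ln(1-0.615)
= -ln(0.385) = 0.9545

0.9545


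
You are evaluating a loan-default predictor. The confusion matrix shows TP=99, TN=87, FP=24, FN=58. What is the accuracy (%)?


Accuracy = (TP+TN)/(TP+TN+FP+FN)
= (99+87)/(268)
= 186/268 = 69.4%

69.4%


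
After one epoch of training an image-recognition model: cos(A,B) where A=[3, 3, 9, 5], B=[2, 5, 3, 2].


A·B = 3·2 + 3·5 + 9·3 + 5·2 = 58
‖A‖ = √124 = 11.1355, ‖B‖ = √42 = 6.4807
cos = 58/(√124·√42) = 58/√5208 = 0.8037

0.8037


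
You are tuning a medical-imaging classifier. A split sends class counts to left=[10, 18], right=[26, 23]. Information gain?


Parent = [36, 41], H_parent = 0.997
H_left = 0.9403 (n=28), H_right = 0.9973 (n=49)
H_children = (28/77)·0.9403 + (49/77)·0.9973 = 0.9766
IG = 0.997 - 0.9766 = 0.0204

0.0204
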